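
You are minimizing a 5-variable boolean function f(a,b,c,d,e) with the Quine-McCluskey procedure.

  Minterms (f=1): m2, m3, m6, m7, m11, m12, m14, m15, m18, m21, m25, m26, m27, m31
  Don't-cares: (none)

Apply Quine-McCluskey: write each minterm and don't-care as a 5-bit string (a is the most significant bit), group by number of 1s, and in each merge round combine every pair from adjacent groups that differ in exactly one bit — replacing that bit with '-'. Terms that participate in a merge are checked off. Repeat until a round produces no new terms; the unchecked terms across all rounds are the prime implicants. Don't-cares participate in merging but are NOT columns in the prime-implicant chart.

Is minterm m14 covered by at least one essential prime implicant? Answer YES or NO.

Round 0: 00010✓ 00011✓ 00110✓ 00111✓ 01011✓ 01100✓ 01110✓ 01111✓ 10010✓ 10101 11001✓ 11010✓ 11011✓ 11111✓
Round 1: -0010 -1011✓ -1111✓ 0-011✓ 0-110✓ 0-111✓ 00-10✓ 00-11✓ 0001-✓ 0011-✓ 01-11✓ 011-0 0111-✓ 1-010 11-11✓ 110-1 1101-
Round 2: -1-11 0--11 0-11- 00-1-
PIs = {-0010, -1-11, 0--11, 0-11-, 00-1-, 011-0, 1-010, 10101, 110-1, 1101-}
Coverage chart:
  m2: -0010,00-1-
  m3: 0--11,00-1-
  m6: 0-11-,00-1-
  m7: 0--11,0-11-,00-1-
  m11: -1-11,0--11
  m12: 011-0 ←essential
  m14: 0-11-,011-0
  m15: -1-11,0--11,0-11-
  m18: -0010,1-010
  m21: 10101 ←essential
  m25: 110-1 ←essential
  m26: 1-010,1101-
  m27: -1-11,110-1,1101-
  m31: -1-11 ←essential
Essential: -1-11, 011-0, 10101, 110-1

YES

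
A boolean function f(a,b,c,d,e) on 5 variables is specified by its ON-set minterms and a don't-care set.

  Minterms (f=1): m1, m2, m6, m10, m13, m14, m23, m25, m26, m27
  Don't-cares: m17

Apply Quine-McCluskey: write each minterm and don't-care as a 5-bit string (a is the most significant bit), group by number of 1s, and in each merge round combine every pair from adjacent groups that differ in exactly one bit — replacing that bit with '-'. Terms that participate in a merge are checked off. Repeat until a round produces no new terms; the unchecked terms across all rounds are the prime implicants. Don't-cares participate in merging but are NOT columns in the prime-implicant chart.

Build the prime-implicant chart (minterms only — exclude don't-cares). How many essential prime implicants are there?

4

size-2^0 implicants → 00001(✓)  00010(✓)  00110(✓)  01010(✓)  01101  01110(✓)  10001(✓)  10111  11001(✓)  11010(✓)  11011(✓)
size-2^1 implicants → -0001  -1010  0-010(✓)  0-110(✓)  00-10(✓)  01-10(✓)  1-001  110-1  1101-
size-2^2 implicants → 0--10
Unchecked terms (primes): -0001, -1010, 0--10, 01101, 1-001, 10111, 110-1, 1101-
Minterm coverage:
  m1 ⊆ -0001 [E]
  m2 ⊆ 0--10 [E]
  m6 ⊆ 0--10 [E]
  m10 ⊆ -1010,0--10
  m13 ⊆ 01101 [E]
  m14 ⊆ 0--10 [E]
  m23 ⊆ 10111 [E]
  m25 ⊆ 1-001,110-1
  m26 ⊆ -1010,1101-
  m27 ⊆ 110-1,1101-
E = {-0001, 0--10, 01101, 10111}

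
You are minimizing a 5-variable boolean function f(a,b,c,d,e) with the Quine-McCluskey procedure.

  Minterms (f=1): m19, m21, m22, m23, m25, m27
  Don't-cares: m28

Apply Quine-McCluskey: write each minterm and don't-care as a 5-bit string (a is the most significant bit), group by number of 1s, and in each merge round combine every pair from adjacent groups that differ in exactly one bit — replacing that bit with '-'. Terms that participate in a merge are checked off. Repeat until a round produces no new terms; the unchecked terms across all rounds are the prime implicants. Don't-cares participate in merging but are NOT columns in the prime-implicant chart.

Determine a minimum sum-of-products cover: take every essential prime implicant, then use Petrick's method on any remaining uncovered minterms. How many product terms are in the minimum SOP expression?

Round 0: 10011✓ 10101✓ 10110✓ 10111✓ 11001✓ 11011✓ 11100
Round 1: 1-011 10-11 101-1 1011- 110-1
PIs = {1-011, 10-11, 101-1, 1011-, 110-1, 11100}
Coverage chart:
  m19: 1-011,10-11
  m21: 101-1 ←essential
  m22: 1011- ←essential
  m23: 10-11,101-1,1011-
  m25: 110-1 ←essential
  m27: 1-011,110-1
Essential: 101-1, 1011-, 110-1
Petrick residual → 1-011
Min cover (4 terms): ac'de + ab'ce + ab'cd + abc'e

4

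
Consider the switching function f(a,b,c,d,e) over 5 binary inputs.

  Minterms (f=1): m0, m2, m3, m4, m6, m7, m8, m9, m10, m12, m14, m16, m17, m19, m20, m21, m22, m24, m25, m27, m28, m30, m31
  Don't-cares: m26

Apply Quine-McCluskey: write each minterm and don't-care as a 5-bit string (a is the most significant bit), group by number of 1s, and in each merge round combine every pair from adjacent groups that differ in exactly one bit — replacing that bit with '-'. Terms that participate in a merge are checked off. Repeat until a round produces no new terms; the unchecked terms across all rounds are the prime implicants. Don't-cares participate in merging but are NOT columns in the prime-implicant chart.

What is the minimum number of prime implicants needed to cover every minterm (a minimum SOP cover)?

Round 0: 00000✓ 00010✓ 00011✓ 00100✓ 00110✓ 00111✓ 01000✓ 01001✓ 01010✓ 01100✓ 01110✓ 10000✓ 10001✓ 10011✓ 10100✓ 10101✓ 10110✓ 11000✓ 11001✓ 11010✓ 11011✓ 11100✓ 11110✓ 11111✓
Round 1: -0000✓ -0011 -0100✓ -0110✓ -1000✓ -1001✓ -1010✓ -1100✓ -1110✓ 0-000✓ 0-010✓ 0-100✓ 0-110✓ 00-00✓ 00-10✓ 00-11✓ 000-0✓ 0001-✓ 001-0✓ 0011-✓ 01-00✓ 01-10✓ 010-0✓ 0100-✓ 011-0✓ 1-000✓ 1-001✓ 1-011✓ 1-100✓ 1-110✓ 10-00✓ 10-01✓ 100-1✓ 1000-✓ 101-0✓ 1010-✓ 11-00✓ 11-10✓ 11-11✓ 110-0✓ 110-1✓ 1100-✓ 1101-✓ 111-0✓ 1111-✓
Round 2: --000✓ --100✓ --110✓ -0-00✓ -01-0✓ -1-00✓ -1-10✓ -10-0✓ -100- -11-0✓ 0--00✓ 0--10✓ 0-0-0✓ 0-1-0✓ 00--0✓ 00-1- 01--0✓ 1--00✓ 1-0-1 1-00- 1-1-0✓ 10-0- 11--0✓ 11-1- 110--
Round 3: ---00 --1-0 -1--0 0---0
PIs = {---00, --1-0, -0011, -1--0, -100-, 0---0, 00-1-, 1-0-1, 1-00-, 10-0-, 11-1-, 110--}
Coverage chart:
  m0: ---00,0---0
  m2: 0---0,00-1-
  m3: -0011,00-1-
  m4: ---00,--1-0,0---0
  m6: --1-0,0---0,00-1-
  m7: 00-1- ←essential
  m8: ---00,-1--0,-100-,0---0
  m9: -100- ←essential
  m10: -1--0,0---0
  m12: ---00,--1-0,-1--0,0---0
  m14: --1-0,-1--0,0---0
  m16: ---00,1-00-,10-0-
  m17: 1-0-1,1-00-,10-0-
  m19: -0011,1-0-1
  m20: ---00,--1-0,10-0-
  m21: 10-0- ←essential
  m22: --1-0 ←essential
  m24: ---00,-1--0,-100-,1-00-,110--
  m25: -100-,1-0-1,1-00-,110--
  m27: 1-0-1,11-1-,110--
  m28: ---00,--1-0,-1--0
  m30: --1-0,-1--0,11-1-
  m31: 11-1- ←essential
Essential: --1-0, -100-, 00-1-, 10-0-, 11-1-
Petrick residual → -0011, 0---0
Min cover (7 terms): ce' + b'c'de + bc'd' + a'e' + a'b'd + ab'd' + abd

7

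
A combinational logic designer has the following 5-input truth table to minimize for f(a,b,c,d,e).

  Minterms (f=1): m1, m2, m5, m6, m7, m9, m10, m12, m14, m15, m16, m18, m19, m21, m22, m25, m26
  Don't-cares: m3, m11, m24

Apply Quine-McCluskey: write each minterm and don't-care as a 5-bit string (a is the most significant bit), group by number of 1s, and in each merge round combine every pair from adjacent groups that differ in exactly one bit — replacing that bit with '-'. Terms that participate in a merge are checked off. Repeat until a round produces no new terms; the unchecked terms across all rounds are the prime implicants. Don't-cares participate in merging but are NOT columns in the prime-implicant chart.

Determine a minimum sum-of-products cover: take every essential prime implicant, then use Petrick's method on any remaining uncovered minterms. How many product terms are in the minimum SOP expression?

[col 0] 00001*, 00010*, 00011*, 00101*, 00110*, 00111*, 01001*, 01010*, 01011*, 01100*, 01110*, 01111*, 10000*, 10010*, 10011*, 10101*, 10110*, 11000*, 11001*, 11010*
[col 1] -0010*, -0011*, -0101, -0110*, -1001, -1010*, 0-001*, 0-010*, 0-011*, 0-110*, 0-111*, 00-01*, 00-10*, 00-11*, 000-1*, 0001-*, 001-1*, 0011-*, 01-10*, 01-11*, 010-1*, 0101-*, 011-0, 0111-*, 1-000*, 1-010*, 10-10*, 100-0*, 1001-*, 110-0*, 1100-
[col 2] --010, -0-10, -001-, 0--10*, 0--11*, 0-0-1, 0-01-*, 0-11-*, 00--1, 00-1-*, 01-1-*, 1-0-0
[col 3] 0--1-
Prime implicants: --010, -0-10, -001-, -0101, -1001, 0--1-, 0-0-1, 00--1, 011-0, 1-0-0, 1100-
PI chart (minterm → PIs covering it):
  1 | 0-0-1,00--1
  2 | --010,-0-10,-001-,0--1-
  5 | -0101,00--1
  6 | -0-10,0--1-
  7 | 0--1-,00--1
  9 | -1001,0-0-1
  10 | --010,0--1-
  12 | 011-0  (sole → essential)
  14 | 0--1-,011-0
  15 | 0--1-  (sole → essential)
  16 | 1-0-0  (sole → essential)
  18 | --010,-0-10,-001-,1-0-0
  19 | -001-  (sole → essential)
  21 | -0101  (sole → essential)
  22 | -0-10  (sole → essential)
  25 | -1001,1100-
  26 | --010,1-0-0
Essential prime implicants: -0-10, -001-, -0101, 0--1-, 011-0, 1-0-0
Petrick residual → -1001, 0-0-1
Minimum SOP uses 8 PIs: b'de' + b'c'd + b'cd'e + bc'd'e + a'd + a'c'e + a'bce' + ac'e'

8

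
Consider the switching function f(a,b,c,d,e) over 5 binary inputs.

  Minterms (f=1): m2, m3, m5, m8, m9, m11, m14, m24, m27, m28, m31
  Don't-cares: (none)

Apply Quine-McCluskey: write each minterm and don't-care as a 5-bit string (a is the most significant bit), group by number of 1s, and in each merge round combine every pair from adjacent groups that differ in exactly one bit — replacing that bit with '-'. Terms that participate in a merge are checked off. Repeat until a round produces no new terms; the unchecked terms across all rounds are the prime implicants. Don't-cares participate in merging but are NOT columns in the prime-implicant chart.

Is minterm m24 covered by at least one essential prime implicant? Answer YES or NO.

Round 0: 00010✓ 00011✓ 00101 01000✓ 01001✓ 01011✓ 01110 11000✓ 11011✓ 11100✓ 11111✓
Round 1: -1000 -1011 0-011 0001- 010-1 0100- 11-00 11-11
PIs = {-1000, -1011, 0-011, 0001-, 00101, 010-1, 0100-, 01110, 11-00, 11-11}
Coverage chart:
  m2: 0001- ←essential
  m3: 0-011,0001-
  m5: 00101 ←essential
  m8: -1000,0100-
  m9: 010-1,0100-
  m11: -1011,0-011,010-1
  m14: 01110 ←essential
  m24: -1000,11-00
  m27: -1011,11-11
  m28: 11-00 ←essential
  m31: 11-11 ←essential
Essential: 0001-, 00101, 01110, 11-00, 11-11

YES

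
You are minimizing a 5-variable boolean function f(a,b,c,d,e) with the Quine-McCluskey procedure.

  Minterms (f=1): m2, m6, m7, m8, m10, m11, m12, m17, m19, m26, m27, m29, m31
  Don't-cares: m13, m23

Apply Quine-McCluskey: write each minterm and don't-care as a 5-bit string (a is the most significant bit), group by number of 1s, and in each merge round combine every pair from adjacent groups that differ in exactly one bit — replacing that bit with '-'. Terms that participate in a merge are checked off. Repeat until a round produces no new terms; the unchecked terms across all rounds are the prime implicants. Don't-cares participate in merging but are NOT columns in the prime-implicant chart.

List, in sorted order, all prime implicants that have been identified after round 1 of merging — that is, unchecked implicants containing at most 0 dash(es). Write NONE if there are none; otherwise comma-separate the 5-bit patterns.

NONE

Round 0: 00010✓ 00110✓ 00111✓ 01000✓ 01010✓ 01011✓ 01100✓ 01101✓ 10001✓ 10011✓ 10111✓ 11010✓ 11011✓ 11101✓ 11111✓
Round 1: -0111 -1010✓ -1011✓ -1101 0-010 00-10 0011- 01-00 010-0 0101-✓ 0110- 1-011✓ 1-111✓ 10-11✓ 100-1 11-11✓ 1101-✓ 111-1
Round 2: -101- 1--11
PIs = {-0111, -101-, -1101, 0-010, 00-10, 0011-, 01-00, 010-0, 0110-, 1--11, 100-1, 111-1}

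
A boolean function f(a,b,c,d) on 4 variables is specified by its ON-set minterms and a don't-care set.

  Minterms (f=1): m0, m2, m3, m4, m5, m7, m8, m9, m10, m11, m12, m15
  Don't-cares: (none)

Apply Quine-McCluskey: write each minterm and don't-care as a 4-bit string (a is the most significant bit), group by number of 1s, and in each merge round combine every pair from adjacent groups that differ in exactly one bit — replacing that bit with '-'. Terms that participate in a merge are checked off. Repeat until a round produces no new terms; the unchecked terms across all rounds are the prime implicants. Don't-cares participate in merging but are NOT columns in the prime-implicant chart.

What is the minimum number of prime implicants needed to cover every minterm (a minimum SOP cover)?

5

[col 0] 0000*, 0010*, 0011*, 0100*, 0101*, 0111*, 1000*, 1001*, 1010*, 1011*, 1100*, 1111*
[col 1] -000*, -010*, -011*, -100*, -111*, 0-00*, 0-11*, 00-0*, 001-*, 01-1, 010-, 1-00*, 1-11*, 10-0*, 10-1*, 100-*, 101-*
[col 2] --00, --11, -0-0, -01-, 10--
Prime implicants: --00, --11, -0-0, -01-, 01-1, 010-, 10--
PI chart (minterm → PIs covering it):
  0 | --00,-0-0
  2 | -0-0,-01-
  3 | --11,-01-
  4 | --00,010-
  5 | 01-1,010-
  7 | --11,01-1
  8 | --00,-0-0,10--
  9 | 10--  (sole → essential)
  10 | -0-0,-01-,10--
  11 | --11,-01-,10--
  12 | --00  (sole → essential)
  15 | --11  (sole → essential)
Essential prime implicants: --00, --11, 10--
Petrick residual → -0-0, 01-1
Minimum SOP uses 5 PIs: c'd' + cd + b'd' + a'bd + ab'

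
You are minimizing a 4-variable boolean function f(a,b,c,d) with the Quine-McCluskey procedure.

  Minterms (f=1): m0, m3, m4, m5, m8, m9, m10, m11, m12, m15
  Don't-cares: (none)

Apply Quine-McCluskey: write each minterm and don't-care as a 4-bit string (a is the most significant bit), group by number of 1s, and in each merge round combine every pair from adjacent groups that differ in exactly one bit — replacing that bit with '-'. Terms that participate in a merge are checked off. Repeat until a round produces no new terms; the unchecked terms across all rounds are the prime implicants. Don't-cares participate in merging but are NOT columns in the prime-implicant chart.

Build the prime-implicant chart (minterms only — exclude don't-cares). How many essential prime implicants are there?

5

Round 0: 0000✓ 0011✓ 0100✓ 0101✓ 1000✓ 1001✓ 1010✓ 1011✓ 1100✓ 1111✓
Round 1: -000✓ -011 -100✓ 0-00✓ 010- 1-00✓ 1-11 10-0✓ 10-1✓ 100-✓ 101-✓
Round 2: --00 10--
PIs = {--00, -011, 010-, 1-11, 10--}
Coverage chart:
  m0: --00 ←essential
  m3: -011 ←essential
  m4: --00,010-
  m5: 010- ←essential
  m8: --00,10--
  m9: 10-- ←essential
  m10: 10-- ←essential
  m11: -011,1-11,10--
  m12: --00 ←essential
  m15: 1-11 ←essential
Essential: --00, -011, 010-, 1-11, 10--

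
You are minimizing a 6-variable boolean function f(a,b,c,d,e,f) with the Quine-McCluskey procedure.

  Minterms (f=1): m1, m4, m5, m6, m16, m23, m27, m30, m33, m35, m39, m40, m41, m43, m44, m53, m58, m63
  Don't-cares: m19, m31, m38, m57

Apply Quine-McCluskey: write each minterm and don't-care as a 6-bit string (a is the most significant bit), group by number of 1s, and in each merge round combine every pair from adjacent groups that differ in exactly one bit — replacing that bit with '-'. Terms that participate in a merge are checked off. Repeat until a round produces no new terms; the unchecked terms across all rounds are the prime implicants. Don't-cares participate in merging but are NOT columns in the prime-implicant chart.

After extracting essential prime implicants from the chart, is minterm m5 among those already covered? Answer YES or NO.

size-2^0 implicants → 000001(✓)  000100(✓)  000101(✓)  000110(✓)  010000  010011(✓)  010111(✓)  011011(✓)  011110(✓)  011111(✓)  100001(✓)  100011(✓)  100110(✓)  100111(✓)  101000(✓)  101001(✓)  101011(✓)  101100(✓)  110101  111001(✓)  111010  111111(✓)
size-2^1 implicants → -00001  -00110  -11111  000-01  0001-0  00010-  01-011(✓)  01-111(✓)  010-11(✓)  011-11(✓)  01111-  1-1001  10-001(✓)  10-011(✓)  100-11  1000-1(✓)  10011-  101-00  1010-1(✓)  10100-
size-2^2 implicants → 01--11  10-0-1
Unchecked terms (primes): -00001, -00110, -11111, 000-01, 0001-0, 00010-, 01--11, 010000, 01111-, 1-1001, 10-0-1, 100-11, 10011-, 101-00, 10100-, 110101, 111010
Minterm coverage:
  m1 ⊆ -00001,000-01
  m4 ⊆ 0001-0,00010-
  m5 ⊆ 000-01,00010-
  m6 ⊆ -00110,0001-0
  m16 ⊆ 010000 [E]
  m23 ⊆ 01--11 [E]
  m27 ⊆ 01--11 [E]
  m30 ⊆ 01111- [E]
  m33 ⊆ -00001,10-0-1
  m35 ⊆ 10-0-1,100-11
  m39 ⊆ 100-11,10011-
  m40 ⊆ 101-00,10100-
  m41 ⊆ 1-1001,10-0-1,10100-
  m43 ⊆ 10-0-1 [E]
  m44 ⊆ 101-00 [E]
  m53 ⊆ 110101 [E]
  m58 ⊆ 111010 [E]
  m63 ⊆ -11111 [E]
E = {-11111, 01--11, 010000, 01111-, 10-0-1, 101-00, 110101, 111010}

NO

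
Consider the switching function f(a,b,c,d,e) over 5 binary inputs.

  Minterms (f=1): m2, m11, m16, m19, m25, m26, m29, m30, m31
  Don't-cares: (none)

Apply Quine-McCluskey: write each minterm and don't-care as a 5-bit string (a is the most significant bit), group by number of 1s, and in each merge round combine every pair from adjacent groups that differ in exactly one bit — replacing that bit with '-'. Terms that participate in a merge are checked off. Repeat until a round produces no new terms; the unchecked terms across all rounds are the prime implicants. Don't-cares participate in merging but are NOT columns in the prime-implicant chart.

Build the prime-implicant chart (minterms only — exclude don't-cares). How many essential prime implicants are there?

[col 0] 00010, 01011, 10000, 10011, 11001*, 11010*, 11101*, 11110*, 11111*
[col 1] 11-01, 11-10, 111-1, 1111-
Prime implicants: 00010, 01011, 10000, 10011, 11-01, 11-10, 111-1, 1111-
PI chart (minterm → PIs covering it):
  2 | 00010  (sole → essential)
  11 | 01011  (sole → essential)
  16 | 10000  (sole → essential)
  19 | 10011  (sole → essential)
  25 | 11-01  (sole → essential)
  26 | 11-10  (sole → essential)
  29 | 11-01,111-1
  30 | 11-10,1111-
  31 | 111-1,1111-
Essential prime implicants: 00010, 01011, 10000, 10011, 11-01, 11-10

6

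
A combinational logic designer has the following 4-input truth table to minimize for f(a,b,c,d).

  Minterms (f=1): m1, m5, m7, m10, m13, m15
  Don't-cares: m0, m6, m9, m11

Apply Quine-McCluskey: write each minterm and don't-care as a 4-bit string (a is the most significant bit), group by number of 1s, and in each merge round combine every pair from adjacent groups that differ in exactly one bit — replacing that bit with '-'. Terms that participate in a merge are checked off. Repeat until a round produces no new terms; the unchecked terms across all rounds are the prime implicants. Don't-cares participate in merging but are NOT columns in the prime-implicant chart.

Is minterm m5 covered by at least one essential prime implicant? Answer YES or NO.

Round 0: 0000✓ 0001✓ 0101✓ 0110✓ 0111✓ 1001✓ 1010✓ 1011✓ 1101✓ 1111✓
Round 1: -001✓ -101✓ -111✓ 0-01✓ 000- 01-1✓ 011- 1-01✓ 1-11✓ 10-1✓ 101- 11-1✓
Round 2: --01 -1-1 1--1
PIs = {--01, -1-1, 000-, 011-, 1--1, 101-}
Coverage chart:
  m1: --01,000-
  m5: --01,-1-1
  m7: -1-1,011-
  m10: 101- ←essential
  m13: --01,-1-1,1--1
  m15: -1-1,1--1
Essential: 101-

NO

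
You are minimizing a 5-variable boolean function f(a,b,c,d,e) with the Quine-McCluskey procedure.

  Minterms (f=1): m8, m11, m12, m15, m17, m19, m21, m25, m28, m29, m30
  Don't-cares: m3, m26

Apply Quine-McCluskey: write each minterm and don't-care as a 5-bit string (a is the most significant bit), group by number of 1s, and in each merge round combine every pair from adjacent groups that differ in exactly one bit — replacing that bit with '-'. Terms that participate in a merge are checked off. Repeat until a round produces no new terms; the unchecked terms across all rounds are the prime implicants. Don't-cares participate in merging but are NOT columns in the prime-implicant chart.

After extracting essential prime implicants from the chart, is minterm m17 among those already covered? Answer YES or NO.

size-2^0 implicants → 00011(✓)  01000(✓)  01011(✓)  01100(✓)  01111(✓)  10001(✓)  10011(✓)  10101(✓)  11001(✓)  11010(✓)  11100(✓)  11101(✓)  11110(✓)
size-2^1 implicants → -0011  -1100  0-011  01-00  01-11  1-001(✓)  1-101(✓)  10-01(✓)  100-1  11-01(✓)  11-10  111-0  1110-
size-2^2 implicants → 1--01
Unchecked terms (primes): -0011, -1100, 0-011, 01-00, 01-11, 1--01, 100-1, 11-10, 111-0, 1110-
Minterm coverage:
  m8 ⊆ 01-00 [E]
  m11 ⊆ 0-011,01-11
  m12 ⊆ -1100,01-00
  m15 ⊆ 01-11 [E]
  m17 ⊆ 1--01,100-1
  m19 ⊆ -0011,100-1
  m21 ⊆ 1--01 [E]
  m25 ⊆ 1--01 [E]
  m28 ⊆ -1100,111-0,1110-
  m29 ⊆ 1--01,1110-
  m30 ⊆ 11-10,111-0
E = {01-00, 01-11, 1--01}

YES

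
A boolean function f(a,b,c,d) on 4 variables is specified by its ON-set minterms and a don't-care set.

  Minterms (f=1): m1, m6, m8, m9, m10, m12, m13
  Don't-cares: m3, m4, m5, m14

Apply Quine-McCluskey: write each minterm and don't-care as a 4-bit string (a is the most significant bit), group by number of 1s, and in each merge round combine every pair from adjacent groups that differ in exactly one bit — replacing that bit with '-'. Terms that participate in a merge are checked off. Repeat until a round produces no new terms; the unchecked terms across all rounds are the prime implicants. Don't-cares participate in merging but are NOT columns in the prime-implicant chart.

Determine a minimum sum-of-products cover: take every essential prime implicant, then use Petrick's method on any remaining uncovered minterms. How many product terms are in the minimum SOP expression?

3

size-2^0 implicants → 0001(✓)  0011(✓)  0100(✓)  0101(✓)  0110(✓)  1000(✓)  1001(✓)  1010(✓)  1100(✓)  1101(✓)  1110(✓)
size-2^1 implicants → -001(✓)  -100(✓)  -101(✓)  -110(✓)  0-01(✓)  00-1  01-0(✓)  010-(✓)  1-00(✓)  1-01(✓)  1-10(✓)  10-0(✓)  100-(✓)  11-0(✓)  110-(✓)
size-2^2 implicants → --01  -1-0  -10-  1--0  1-0-
Unchecked terms (primes): --01, -1-0, -10-, 00-1, 1--0, 1-0-
Minterm coverage:
  m1 ⊆ --01,00-1
  m6 ⊆ -1-0 [E]
  m8 ⊆ 1--0,1-0-
  m9 ⊆ --01,1-0-
  m10 ⊆ 1--0 [E]
  m12 ⊆ -1-0,-10-,1--0,1-0-
  m13 ⊆ --01,-10-,1-0-
E = {-1-0, 1--0}
Petrick residual → --01
Cover = c'd + bd' + ad'  |cover|=3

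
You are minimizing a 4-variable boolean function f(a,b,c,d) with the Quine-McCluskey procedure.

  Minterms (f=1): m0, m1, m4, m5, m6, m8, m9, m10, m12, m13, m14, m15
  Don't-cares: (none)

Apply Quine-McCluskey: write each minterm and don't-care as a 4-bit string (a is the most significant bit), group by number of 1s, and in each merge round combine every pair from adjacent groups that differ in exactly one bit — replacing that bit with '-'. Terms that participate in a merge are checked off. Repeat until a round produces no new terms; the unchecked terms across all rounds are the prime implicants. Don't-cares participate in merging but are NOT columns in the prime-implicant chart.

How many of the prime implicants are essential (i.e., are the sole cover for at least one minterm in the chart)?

4

size-2^0 implicants → 0000(✓)  0001(✓)  0100(✓)  0101(✓)  0110(✓)  1000(✓)  1001(✓)  1010(✓)  1100(✓)  1101(✓)  1110(✓)  1111(✓)
size-2^1 implicants → -000(✓)  -001(✓)  -100(✓)  -101(✓)  -110(✓)  0-00(✓)  0-01(✓)  000-(✓)  01-0(✓)  010-(✓)  1-00(✓)  1-01(✓)  1-10(✓)  10-0(✓)  100-(✓)  11-0(✓)  11-1(✓)  110-(✓)  111-(✓)
size-2^2 implicants → --00(✓)  --01(✓)  -00-(✓)  -1-0  -10-(✓)  0-0-(✓)  1--0  1-0-(✓)  11--
size-2^3 implicants → --0-
Unchecked terms (primes): --0-, -1-0, 1--0, 11--
Minterm coverage:
  m0 ⊆ --0- [E]
  m1 ⊆ --0- [E]
  m4 ⊆ --0-,-1-0
  m5 ⊆ --0- [E]
  m6 ⊆ -1-0 [E]
  m8 ⊆ --0-,1--0
  m9 ⊆ --0- [E]
  m10 ⊆ 1--0 [E]
  m12 ⊆ --0-,-1-0,1--0,11--
  m13 ⊆ --0-,11--
  m14 ⊆ -1-0,1--0,11--
  m15 ⊆ 11-- [E]
E = {--0-, -1-0, 1--0, 11--}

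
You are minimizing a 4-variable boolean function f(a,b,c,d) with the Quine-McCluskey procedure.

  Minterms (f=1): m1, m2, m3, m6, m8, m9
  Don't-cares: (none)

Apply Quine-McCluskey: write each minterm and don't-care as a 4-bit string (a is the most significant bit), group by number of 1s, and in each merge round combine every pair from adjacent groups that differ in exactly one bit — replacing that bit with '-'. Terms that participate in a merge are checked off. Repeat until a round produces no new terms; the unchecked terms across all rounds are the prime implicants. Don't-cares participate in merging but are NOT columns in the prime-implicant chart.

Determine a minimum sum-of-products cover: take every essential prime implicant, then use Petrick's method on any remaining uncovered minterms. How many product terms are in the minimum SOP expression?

Round 0: 0001✓ 0010✓ 0011✓ 0110✓ 1000✓ 1001✓
Round 1: -001 0-10 00-1 001- 100-
PIs = {-001, 0-10, 00-1, 001-, 100-}
Coverage chart:
  m1: -001,00-1
  m2: 0-10,001-
  m3: 00-1,001-
  m6: 0-10 ←essential
  m8: 100- ←essential
  m9: -001,100-
Essential: 0-10, 100-
Petrick residual → 00-1
Min cover (3 terms): a'cd' + a'b'd + ab'c'

3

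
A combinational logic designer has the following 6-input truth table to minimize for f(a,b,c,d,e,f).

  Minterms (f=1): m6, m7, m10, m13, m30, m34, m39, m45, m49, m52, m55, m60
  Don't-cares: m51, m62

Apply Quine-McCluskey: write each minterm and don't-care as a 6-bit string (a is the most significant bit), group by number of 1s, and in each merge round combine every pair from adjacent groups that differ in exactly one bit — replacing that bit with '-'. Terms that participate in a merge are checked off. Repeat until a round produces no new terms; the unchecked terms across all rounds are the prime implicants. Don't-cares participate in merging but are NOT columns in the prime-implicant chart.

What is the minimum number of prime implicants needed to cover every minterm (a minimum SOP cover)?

8

size-2^0 implicants → 000110(✓)  000111(✓)  001010  001101(✓)  011110(✓)  100010  100111(✓)  101101(✓)  110001(✓)  110011(✓)  110100(✓)  110111(✓)  111100(✓)  111110(✓)
size-2^1 implicants → -00111  -01101  -11110  00011-  1-0111  11-100  110-11  1100-1  1111-0
Unchecked terms (primes): -00111, -01101, -11110, 00011-, 001010, 1-0111, 100010, 11-100, 110-11, 1100-1, 1111-0
Minterm coverage:
  m6 ⊆ 00011- [E]
  m7 ⊆ -00111,00011-
  m10 ⊆ 001010 [E]
  m13 ⊆ -01101 [E]
  m30 ⊆ -11110 [E]
  m34 ⊆ 100010 [E]
  m39 ⊆ -00111,1-0111
  m45 ⊆ -01101 [E]
  m49 ⊆ 1100-1 [E]
  m52 ⊆ 11-100 [E]
  m55 ⊆ 1-0111,110-11
  m60 ⊆ 11-100,1111-0
E = {-01101, -11110, 00011-, 001010, 100010, 11-100, 1100-1}
Petrick residual → 1-0111
Cover = b'cde'f + bcdef' + a'b'c'de + a'b'cd'ef' + ac'def + ab'c'd'ef' + abde'f' + abc'd'f  |cover|=8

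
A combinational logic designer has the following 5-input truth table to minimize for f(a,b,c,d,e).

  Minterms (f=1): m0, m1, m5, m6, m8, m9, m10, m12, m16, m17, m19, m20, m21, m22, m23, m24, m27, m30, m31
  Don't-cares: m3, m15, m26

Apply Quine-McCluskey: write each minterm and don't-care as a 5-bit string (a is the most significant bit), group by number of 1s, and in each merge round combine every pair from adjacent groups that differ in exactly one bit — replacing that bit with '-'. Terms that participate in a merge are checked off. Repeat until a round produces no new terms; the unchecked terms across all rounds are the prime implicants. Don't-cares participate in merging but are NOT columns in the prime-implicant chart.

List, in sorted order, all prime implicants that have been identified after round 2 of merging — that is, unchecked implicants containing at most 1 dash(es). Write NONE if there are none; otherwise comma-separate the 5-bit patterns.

-0110, -1111, 01-00

Round 0: 00000✓ 00001✓ 00011✓ 00101✓ 00110✓ 01000✓ 01001✓ 01010✓ 01100✓ 01111✓ 10000✓ 10001✓ 10011✓ 10100✓ 10101✓ 10110✓ 10111✓ 11000✓ 11010✓ 11011✓ 11110✓ 11111✓
Round 1: -0000✓ -0001✓ -0011✓ -0101✓ -0110 -1000✓ -1010✓ -1111 0-000✓ 0-001✓ 00-01✓ 000-1✓ 0000-✓ 01-00 010-0✓ 0100-✓ 1-000✓ 1-011✓ 1-110✓ 1-111✓ 10-00✓ 10-01✓ 10-11✓ 100-1✓ 1000-✓ 101-0✓ 101-1✓ 1010-✓ 1011-✓ 11-10✓ 11-11✓ 110-0✓ 1101-✓ 1111-✓
Round 2: --000 -0-01 -00-1 -000- -10-0 0-00- 1--11 1-11- 10--1 10-0- 101-- 11-1-
PIs = {--000, -0-01, -00-1, -000-, -0110, -10-0, -1111, 0-00-, 01-00, 1--11, 1-11-, 10--1, 10-0-, 101--, 11-1-}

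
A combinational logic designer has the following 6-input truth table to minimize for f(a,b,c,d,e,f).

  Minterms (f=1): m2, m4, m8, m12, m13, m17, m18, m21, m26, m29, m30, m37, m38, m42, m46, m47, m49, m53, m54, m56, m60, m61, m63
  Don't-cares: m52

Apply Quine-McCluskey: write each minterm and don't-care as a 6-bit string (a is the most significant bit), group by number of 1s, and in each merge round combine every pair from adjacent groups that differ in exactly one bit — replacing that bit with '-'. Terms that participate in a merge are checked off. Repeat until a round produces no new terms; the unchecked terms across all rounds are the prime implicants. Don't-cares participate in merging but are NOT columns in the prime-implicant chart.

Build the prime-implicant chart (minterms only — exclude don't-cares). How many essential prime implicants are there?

size-2^0 implicants → 000010(✓)  000100(✓)  001000(✓)  001100(✓)  001101(✓)  010001(✓)  010010(✓)  010101(✓)  011010(✓)  011101(✓)  011110(✓)  100101(✓)  100110(✓)  101010(✓)  101110(✓)  101111(✓)  110001(✓)  110100(✓)  110101(✓)  110110(✓)  111000(✓)  111100(✓)  111101(✓)  111111(✓)
size-2^1 implicants → -10001(✓)  -10101(✓)  -11101(✓)  0-0010  0-1101  00-100  001-00  00110-  01-010  01-101(✓)  010-01(✓)  011-10  1-0101  1-0110  1-1111  10-110  101-10  10111-  11-100(✓)  11-101(✓)  110-01(✓)  1101-0  11010-(✓)  111-00  1111-1  11110-(✓)
size-2^2 implicants → -1-101  -10-01  11-10-
Unchecked terms (primes): -1-101, -10-01, 0-0010, 0-1101, 00-100, 001-00, 00110-, 01-010, 011-10, 1-0101, 1-0110, 1-1111, 10-110, 101-10, 10111-, 11-10-, 1101-0, 111-00, 1111-1
Minterm coverage:
  m2 ⊆ 0-0010 [E]
  m4 ⊆ 00-100 [E]
  m8 ⊆ 001-00 [E]
  m12 ⊆ 00-100,001-00,00110-
  m13 ⊆ 0-1101,00110-
  m17 ⊆ -10-01 [E]
  m18 ⊆ 0-0010,01-010
  m21 ⊆ -1-101,-10-01
  m26 ⊆ 01-010,011-10
  m29 ⊆ -1-101,0-1101
  m30 ⊆ 011-10 [E]
  m37 ⊆ 1-0101 [E]
  m38 ⊆ 1-0110,10-110
  m42 ⊆ 101-10 [E]
  m46 ⊆ 10-110,101-10,10111-
  m47 ⊆ 1-1111,10111-
  m49 ⊆ -10-01 [E]
  m53 ⊆ -1-101,-10-01,1-0101,11-10-
  m54 ⊆ 1-0110,1101-0
  m56 ⊆ 111-00 [E]
  m60 ⊆ 11-10-,111-00
  m61 ⊆ -1-101,11-10-,1111-1
  m63 ⊆ 1-1111,1111-1
E = {-10-01, 0-0010, 00-100, 001-00, 011-10, 1-0101, 101-10, 111-00}

8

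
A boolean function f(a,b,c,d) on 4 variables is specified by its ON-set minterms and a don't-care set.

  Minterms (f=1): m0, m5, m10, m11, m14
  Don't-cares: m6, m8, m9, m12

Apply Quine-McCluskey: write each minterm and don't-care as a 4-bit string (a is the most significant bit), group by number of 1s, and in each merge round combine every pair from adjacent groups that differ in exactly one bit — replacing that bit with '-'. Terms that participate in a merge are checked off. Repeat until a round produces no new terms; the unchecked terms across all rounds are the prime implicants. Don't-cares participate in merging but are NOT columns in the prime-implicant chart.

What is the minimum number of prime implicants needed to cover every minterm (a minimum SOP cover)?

Round 0: 0000✓ 0101 0110✓ 1000✓ 1001✓ 1010✓ 1011✓ 1100✓ 1110✓
Round 1: -000 -110 1-00✓ 1-10✓ 10-0✓ 10-1✓ 100-✓ 101-✓ 11-0✓
Round 2: 1--0 10--
PIs = {-000, -110, 0101, 1--0, 10--}
Coverage chart:
  m0: -000 ←essential
  m5: 0101 ←essential
  m10: 1--0,10--
  m11: 10-- ←essential
  m14: -110,1--0
Essential: -000, 0101, 10--
Petrick residual → -110
Min cover (4 terms): b'c'd' + bcd' + a'bc'd + ab'

4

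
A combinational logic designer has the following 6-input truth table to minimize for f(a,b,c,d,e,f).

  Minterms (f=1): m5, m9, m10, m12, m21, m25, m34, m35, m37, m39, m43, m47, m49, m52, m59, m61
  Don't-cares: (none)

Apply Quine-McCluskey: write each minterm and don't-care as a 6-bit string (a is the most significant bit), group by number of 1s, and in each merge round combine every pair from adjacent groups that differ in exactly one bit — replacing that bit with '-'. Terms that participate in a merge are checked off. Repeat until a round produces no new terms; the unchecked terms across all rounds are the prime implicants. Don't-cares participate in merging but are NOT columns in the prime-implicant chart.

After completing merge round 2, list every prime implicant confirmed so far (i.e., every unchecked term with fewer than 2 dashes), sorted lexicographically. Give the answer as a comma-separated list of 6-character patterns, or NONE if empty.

-00101, 0-0101, 0-1001, 001010, 001100, 1-1011, 10001-, 1001-1, 110001, 110100, 111101

Round 0: 000101✓ 001001✓ 001010 001100 010101✓ 011001✓ 100010✓ 100011✓ 100101✓ 100111✓ 101011✓ 101111✓ 110001 110100 111011✓ 111101
Round 1: -00101 0-0101 0-1001 1-1011 10-011✓ 10-111✓ 100-11✓ 10001- 1001-1 101-11✓
Round 2: 10--11
PIs = {-00101, 0-0101, 0-1001, 001010, 001100, 1-1011, 10--11, 10001-, 1001-1, 110001, 110100, 111101}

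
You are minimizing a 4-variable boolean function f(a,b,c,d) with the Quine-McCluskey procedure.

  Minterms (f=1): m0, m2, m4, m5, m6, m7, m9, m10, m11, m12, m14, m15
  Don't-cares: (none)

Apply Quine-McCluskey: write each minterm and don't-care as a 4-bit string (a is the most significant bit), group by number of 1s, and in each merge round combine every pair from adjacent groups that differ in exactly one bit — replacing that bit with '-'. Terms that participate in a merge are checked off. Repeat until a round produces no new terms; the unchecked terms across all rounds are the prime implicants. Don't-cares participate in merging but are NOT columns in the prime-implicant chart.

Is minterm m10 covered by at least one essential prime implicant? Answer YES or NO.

[col 0] 0000*, 0010*, 0100*, 0101*, 0110*, 0111*, 1001*, 1010*, 1011*, 1100*, 1110*, 1111*
[col 1] -010*, -100*, -110*, -111*, 0-00*, 0-10*, 00-0*, 01-0*, 01-1*, 010-*, 011-*, 1-10*, 1-11*, 10-1, 101-*, 11-0*, 111-*
[col 2] --10, -1-0, -11-, 0--0, 01--, 1-1-
Prime implicants: --10, -1-0, -11-, 0--0, 01--, 1-1-, 10-1
PI chart (minterm → PIs covering it):
  0 | 0--0  (sole → essential)
  2 | --10,0--0
  4 | -1-0,0--0,01--
  5 | 01--  (sole → essential)
  6 | --10,-1-0,-11-,0--0,01--
  7 | -11-,01--
  9 | 10-1  (sole → essential)
  10 | --10,1-1-
  11 | 1-1-,10-1
  12 | -1-0  (sole → essential)
  14 | --10,-1-0,-11-,1-1-
  15 | -11-,1-1-
Essential prime implicants: -1-0, 0--0, 01--, 10-1

NO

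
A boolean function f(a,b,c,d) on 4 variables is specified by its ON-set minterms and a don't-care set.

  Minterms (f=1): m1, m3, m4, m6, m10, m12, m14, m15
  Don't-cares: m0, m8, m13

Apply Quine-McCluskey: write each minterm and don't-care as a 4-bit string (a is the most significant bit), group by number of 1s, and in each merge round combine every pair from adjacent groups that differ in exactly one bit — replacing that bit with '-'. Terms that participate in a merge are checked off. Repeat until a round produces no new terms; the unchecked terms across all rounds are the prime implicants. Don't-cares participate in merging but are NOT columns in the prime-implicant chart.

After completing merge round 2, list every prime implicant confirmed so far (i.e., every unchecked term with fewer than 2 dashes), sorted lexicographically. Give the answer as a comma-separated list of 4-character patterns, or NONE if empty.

00-1, 000-

size-2^0 implicants → 0000(✓)  0001(✓)  0011(✓)  0100(✓)  0110(✓)  1000(✓)  1010(✓)  1100(✓)  1101(✓)  1110(✓)  1111(✓)
size-2^1 implicants → -000(✓)  -100(✓)  -110(✓)  0-00(✓)  00-1  000-  01-0(✓)  1-00(✓)  1-10(✓)  10-0(✓)  11-0(✓)  11-1(✓)  110-(✓)  111-(✓)
size-2^2 implicants → --00  -1-0  1--0  11--
Unchecked terms (primes): --00, -1-0, 00-1, 000-, 1--0, 11--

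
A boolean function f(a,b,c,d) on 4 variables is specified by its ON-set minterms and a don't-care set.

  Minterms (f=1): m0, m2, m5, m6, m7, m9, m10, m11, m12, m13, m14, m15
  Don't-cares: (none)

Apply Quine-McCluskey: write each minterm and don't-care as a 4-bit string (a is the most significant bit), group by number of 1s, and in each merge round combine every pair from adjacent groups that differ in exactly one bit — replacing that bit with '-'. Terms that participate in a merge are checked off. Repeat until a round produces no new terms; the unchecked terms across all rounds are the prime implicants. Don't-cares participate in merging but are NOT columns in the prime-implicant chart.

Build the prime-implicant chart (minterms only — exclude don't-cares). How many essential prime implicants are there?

4

size-2^0 implicants → 0000(✓)  0010(✓)  0101(✓)  0110(✓)  0111(✓)  1001(✓)  1010(✓)  1011(✓)  1100(✓)  1101(✓)  1110(✓)  1111(✓)
size-2^1 implicants → -010(✓)  -101(✓)  -110(✓)  -111(✓)  0-10(✓)  00-0  01-1(✓)  011-(✓)  1-01(✓)  1-10(✓)  1-11(✓)  10-1(✓)  101-(✓)  11-0(✓)  11-1(✓)  110-(✓)  111-(✓)
size-2^2 implicants → --10  -1-1  -11-  1--1  1-1-  11--
Unchecked terms (primes): --10, -1-1, -11-, 00-0, 1--1, 1-1-, 11--
Minterm coverage:
  m0 ⊆ 00-0 [E]
  m2 ⊆ --10,00-0
  m5 ⊆ -1-1 [E]
  m6 ⊆ --10,-11-
  m7 ⊆ -1-1,-11-
  m9 ⊆ 1--1 [E]
  m10 ⊆ --10,1-1-
  m11 ⊆ 1--1,1-1-
  m12 ⊆ 11-- [E]
  m13 ⊆ -1-1,1--1,11--
  m14 ⊆ --10,-11-,1-1-,11--
  m15 ⊆ -1-1,-11-,1--1,1-1-,11--
E = {-1-1, 00-0, 1--1, 11--}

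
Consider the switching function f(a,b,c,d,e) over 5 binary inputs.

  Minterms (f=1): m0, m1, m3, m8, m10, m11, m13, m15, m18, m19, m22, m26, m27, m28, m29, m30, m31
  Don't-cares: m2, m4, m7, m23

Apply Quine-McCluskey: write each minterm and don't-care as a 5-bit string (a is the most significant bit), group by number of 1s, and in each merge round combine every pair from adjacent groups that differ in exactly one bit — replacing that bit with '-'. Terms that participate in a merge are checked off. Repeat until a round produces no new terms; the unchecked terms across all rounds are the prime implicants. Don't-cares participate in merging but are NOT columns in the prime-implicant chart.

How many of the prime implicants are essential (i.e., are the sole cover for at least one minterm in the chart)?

Round 0: 00000✓ 00001✓ 00010✓ 00011✓ 00100✓ 00111✓ 01000✓ 01010✓ 01011✓ 01101✓ 01111✓ 10010✓ 10011✓ 10110✓ 10111✓ 11010✓ 11011✓ 11100✓ 11101✓ 11110✓ 11111✓
Round 1: -0010✓ -0011✓ -0111✓ -1010✓ -1011✓ -1101✓ -1111✓ 0-000✓ 0-010✓ 0-011✓ 0-111✓ 00-00 00-11✓ 000-0✓ 000-1✓ 0000-✓ 0001-✓ 01-11✓ 010-0✓ 0101-✓ 011-1✓ 1-010✓ 1-011✓ 1-110✓ 1-111✓ 10-10✓ 10-11✓ 1001-✓ 1011-✓ 11-10✓ 11-11✓ 1101-✓ 111-0✓ 111-1✓ 1110-✓ 1111-✓
Round 2: --010✓ --011✓ --111✓ -0-11✓ -001-✓ -1-11✓ -101-✓ -11-1 0--11✓ 0-0-0 0-01-✓ 000-- 1--10✓ 1--11✓ 1-01-✓ 1-11-✓ 10-1-✓ 11-1-✓ 111--
Round 3: ---11 --01- 1--1-
PIs = {---11, --01-, -11-1, 0-0-0, 00-00, 000--, 1--1-, 111--}
Coverage chart:
  m0: 0-0-0,00-00,000--
  m1: 000-- ←essential
  m3: ---11,--01-,000--
  m8: 0-0-0 ←essential
  m10: --01-,0-0-0
  m11: ---11,--01-
  m13: -11-1 ←essential
  m15: ---11,-11-1
  m18: --01-,1--1-
  m19: ---11,--01-,1--1-
  m22: 1--1- ←essential
  m26: --01-,1--1-
  m27: ---11,--01-,1--1-
  m28: 111-- ←essential
  m29: -11-1,111--
  m30: 1--1-,111--
  m31: ---11,-11-1,1--1-,111--
Essential: -11-1, 0-0-0, 000--, 1--1-, 111--

5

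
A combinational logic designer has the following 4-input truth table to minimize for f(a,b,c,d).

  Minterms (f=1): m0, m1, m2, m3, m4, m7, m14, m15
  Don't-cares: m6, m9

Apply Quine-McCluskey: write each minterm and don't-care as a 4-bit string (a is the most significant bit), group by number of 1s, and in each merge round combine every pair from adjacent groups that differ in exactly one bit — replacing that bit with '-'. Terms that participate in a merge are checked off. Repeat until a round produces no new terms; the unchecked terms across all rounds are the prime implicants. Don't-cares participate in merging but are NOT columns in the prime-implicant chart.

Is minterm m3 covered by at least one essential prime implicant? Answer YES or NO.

NO

Round 0: 0000✓ 0001✓ 0010✓ 0011✓ 0100✓ 0110✓ 0111✓ 1001✓ 1110✓ 1111✓
Round 1: -001 -110✓ -111✓ 0-00✓ 0-10✓ 0-11✓ 00-0✓ 00-1✓ 000-✓ 001-✓ 01-0✓ 011-✓ 111-✓
Round 2: -11- 0--0 0-1- 00--
PIs = {-001, -11-, 0--0, 0-1-, 00--}
Coverage chart:
  m0: 0--0,00--
  m1: -001,00--
  m2: 0--0,0-1-,00--
  m3: 0-1-,00--
  m4: 0--0 ←essential
  m7: -11-,0-1-
  m14: -11- ←essential
  m15: -11- ←essential
Essential: -11-, 0--0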